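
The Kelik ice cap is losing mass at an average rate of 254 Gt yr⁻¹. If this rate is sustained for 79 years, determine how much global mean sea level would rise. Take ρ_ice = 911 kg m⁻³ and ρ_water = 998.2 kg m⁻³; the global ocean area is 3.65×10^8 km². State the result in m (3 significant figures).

Total mass lost = 254 Gt/yr × 79 yr = 2.007×10^4 Gt = 2.007×10^16 kg.
ρ_w = 998.2 kg m⁻³, so water volume = 2.007×10^16 / 998.2 = 2.010×10^13 m³.
Δh = 2.010×10^13 / 3.65×10^14 = 0.0551 m.

≈ 0.0551 m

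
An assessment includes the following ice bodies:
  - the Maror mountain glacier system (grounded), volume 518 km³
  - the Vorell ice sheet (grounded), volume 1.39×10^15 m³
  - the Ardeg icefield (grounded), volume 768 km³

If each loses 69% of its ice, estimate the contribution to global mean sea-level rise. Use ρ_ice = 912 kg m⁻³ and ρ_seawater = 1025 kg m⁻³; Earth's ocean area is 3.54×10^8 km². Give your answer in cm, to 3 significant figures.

Maror: 0.69 × 518 km³ × (912/1025) = 318.0 km³ of water.
Vorell: 0.69 × 1.39×10^15 m³ × (912/1025) = 8.534×10^14 m³ of water.
Ardeg: 0.69 × 768 km³ × (912/1025) = 471.5 km³ of water.
Total added water ≈ 8.542×10^14 m³ over 3.54×10^14 m² → Δh = 2.41 m = 241 cm.

≈ 241 cm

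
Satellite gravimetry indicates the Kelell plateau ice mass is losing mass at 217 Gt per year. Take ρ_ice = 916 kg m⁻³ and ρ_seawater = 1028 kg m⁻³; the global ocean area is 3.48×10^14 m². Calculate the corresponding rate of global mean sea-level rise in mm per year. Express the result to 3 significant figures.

ρ_w = 1028 kg m⁻³. Annual water volume added = 217 Gt / ρ_w = 2.170×10^14 kg / 1028 kg m⁻³ = 2.111×10^11 m³.
Δh per year = 2.111×10^11 / 3.48×10^14 = 6.07×10^-4 m = 0.607 mm.

≈ 0.607 mm/yr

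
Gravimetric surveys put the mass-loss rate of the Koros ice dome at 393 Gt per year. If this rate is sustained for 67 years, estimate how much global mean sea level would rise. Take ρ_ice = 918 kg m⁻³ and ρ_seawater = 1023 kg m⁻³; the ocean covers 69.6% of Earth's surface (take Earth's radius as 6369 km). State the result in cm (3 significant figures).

Total mass lost = 393 Gt/yr × 67 yr = 2.633×10^4 Gt = 2.633×10^16 kg.
ρ_w = 1023 kg m⁻³, so water volume = 2.633×10^16 / 1023 = 2.574×10^13 m³.
Δh = 2.574×10^13 / 3.55×10^14 = 0.0725 m = 7.25 cm.

≈ 7.25 cm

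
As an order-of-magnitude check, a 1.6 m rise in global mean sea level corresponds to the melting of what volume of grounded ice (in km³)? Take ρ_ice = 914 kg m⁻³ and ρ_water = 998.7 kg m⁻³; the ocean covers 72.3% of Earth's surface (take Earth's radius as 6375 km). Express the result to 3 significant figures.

≈ 6.46×10^5 km³

Required water volume = Δh × A = 1.6 m × 3.69×10^14 m² = 5.908×10^14 m³ = 5.908×10^5 km³.
Ice volume = water volume × ρ_w/ρ_ice = 5.908×10^5 × 998.7/914 = 6.46×10^5 km³.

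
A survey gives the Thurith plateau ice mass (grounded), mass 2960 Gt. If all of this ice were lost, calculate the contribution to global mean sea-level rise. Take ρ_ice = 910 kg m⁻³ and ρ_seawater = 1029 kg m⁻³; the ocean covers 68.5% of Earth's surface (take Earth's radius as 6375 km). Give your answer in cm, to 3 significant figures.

≈ 0.822 cm

Thurith: 2960 Gt = 2.960×10^15 kg; dividing by ρ_w = 1029 kg m⁻³ gives 2.877×10^12 m³ of water.
Spread over 3.50×10^14 m² of ocean, Δh = 2.877×10^12 / 3.50×10^14 = 8.22×10^-3 m = 0.822 cm.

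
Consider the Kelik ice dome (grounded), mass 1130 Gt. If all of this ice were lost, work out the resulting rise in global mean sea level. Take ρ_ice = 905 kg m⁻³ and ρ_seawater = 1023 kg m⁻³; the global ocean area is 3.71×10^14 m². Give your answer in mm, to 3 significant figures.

≈ 2.98 mm

Kelik: 1130 Gt = 1.130×10^15 kg; dividing by ρ_w = 1023 kg m⁻³ gives 1.105×10^12 m³ of water.
Spread over 3.71×10^14 m² of ocean, Δh = 1.105×10^12 / 3.71×10^14 = 2.98×10^-3 m = 2.98 mm.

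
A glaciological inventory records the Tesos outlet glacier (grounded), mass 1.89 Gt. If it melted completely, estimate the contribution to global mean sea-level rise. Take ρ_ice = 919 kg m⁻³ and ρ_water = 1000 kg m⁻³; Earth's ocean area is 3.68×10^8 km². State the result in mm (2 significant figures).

Tesos: 1.89 Gt = 1.890×10^12 kg; dividing by ρ_w = 1000 kg m⁻³ gives 1.890×10^9 m³ of water.
Spread over 3.68×10^14 m² of ocean, Δh = 1.890×10^9 / 3.68×10^14 = 5.14×10^-6 m = 5.1×10^-3 mm.

≈ 5.1×10^-3 mm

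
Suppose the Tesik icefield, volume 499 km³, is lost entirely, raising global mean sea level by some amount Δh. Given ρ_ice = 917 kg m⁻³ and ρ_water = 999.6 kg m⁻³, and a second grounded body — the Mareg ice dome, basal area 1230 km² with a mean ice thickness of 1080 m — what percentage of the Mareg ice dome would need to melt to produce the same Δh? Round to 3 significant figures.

Equal sea-level rise means equal mass of meltwater, i.e. equal mass of ice lost.
Ice mass of Tesik: 4.576×10^14 kg; ice mass of Mareg: 1.218×10^15 kg.
Fraction required = 4.576×10^14 / 1.218×10^15 = 0.376 → 37.6 %.

≈ 37.6 %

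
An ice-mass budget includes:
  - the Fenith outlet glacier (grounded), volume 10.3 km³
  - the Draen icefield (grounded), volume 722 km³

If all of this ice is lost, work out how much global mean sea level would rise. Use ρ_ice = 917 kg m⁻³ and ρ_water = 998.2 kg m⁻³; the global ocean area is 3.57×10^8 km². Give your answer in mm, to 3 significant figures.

≈ 1.88 mm

Fenith: 10.3 km³ × (917/998.2) = 9.462 km³ of water.
Draen: 722 km³ × (917/998.2) = 663.3 km³ of water.
Total added water ≈ 6.727×10^11 m³ over 3.57×10^14 m² → Δh = 1.88×10^-3 m = 1.88 mm.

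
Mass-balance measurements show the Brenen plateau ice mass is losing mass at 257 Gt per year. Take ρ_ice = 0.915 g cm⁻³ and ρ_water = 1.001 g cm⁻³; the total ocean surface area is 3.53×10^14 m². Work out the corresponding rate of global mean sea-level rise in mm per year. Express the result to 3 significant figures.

≈ 0.727 mm/yr

ρ_w = 1.001 g cm⁻³ = 1001 kg m⁻³. Annual water volume added = 257 Gt / ρ_w = 2.570×10^14 kg / 1001 kg m⁻³ = 2.567×10^11 m³.
Δh per year = 2.567×10^11 / 3.53×10^14 = 7.27×10^-4 m = 0.727 mm.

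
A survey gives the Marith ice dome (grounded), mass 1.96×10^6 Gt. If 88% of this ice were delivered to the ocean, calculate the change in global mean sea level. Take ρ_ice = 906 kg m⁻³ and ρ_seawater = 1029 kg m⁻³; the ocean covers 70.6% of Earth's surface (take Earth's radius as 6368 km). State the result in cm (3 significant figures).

Marith: 0.88 × 1.96×10^6 Gt = 1.725×10^18 kg; dividing by ρ_w = 1029 kg m⁻³ gives 1.676×10^15 m³ of water.
Spread over 3.60×10^14 m² of ocean, Δh = 1.676×10^15 / 3.60×10^14 = 4.66 m = 466 cm.

≈ 466 cm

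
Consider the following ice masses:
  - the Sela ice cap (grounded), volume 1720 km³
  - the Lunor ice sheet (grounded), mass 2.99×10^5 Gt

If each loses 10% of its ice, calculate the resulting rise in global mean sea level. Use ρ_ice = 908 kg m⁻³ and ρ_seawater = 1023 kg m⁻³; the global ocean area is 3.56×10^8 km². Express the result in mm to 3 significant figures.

Sela: 0.1 × 1720 km³ × (908/1023) = 152.7 km³ of water.
Lunor: 0.1 × 2.99×10^5 Gt = 2.990×10^16 kg; dividing by ρ_w = 1023 kg m⁻³ gives 2.923×10^13 m³ of water.
Total added water ≈ 2.938×10^13 m³ over 3.56×10^14 m² → Δh = 0.0825 m = 82.5 mm.

≈ 82.5 mm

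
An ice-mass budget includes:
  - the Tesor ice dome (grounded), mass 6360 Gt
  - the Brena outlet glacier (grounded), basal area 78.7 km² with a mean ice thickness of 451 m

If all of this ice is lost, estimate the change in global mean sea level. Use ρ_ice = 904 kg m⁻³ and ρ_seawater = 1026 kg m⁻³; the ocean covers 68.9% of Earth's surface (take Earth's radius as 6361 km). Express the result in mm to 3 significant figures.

≈ 17.8 mm

Tesor: 6360 Gt = 6.360×10^15 kg; dividing by ρ_w = 1026 kg m⁻³ gives 6.199×10^12 m³ of water.
Brena: ice volume = 78.7 km² × 451 m = 35.49 km³; 35.49 × (904/1026) = 31.27 km³ of water.
Total added water ≈ 6.230×10^12 m³ over 3.50×10^14 m² → Δh = 0.0178 m = 17.8 mm.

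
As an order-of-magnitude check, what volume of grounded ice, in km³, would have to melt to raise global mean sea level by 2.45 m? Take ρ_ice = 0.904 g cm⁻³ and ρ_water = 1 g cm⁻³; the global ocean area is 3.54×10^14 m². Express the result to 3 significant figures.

Required water volume = Δh × A = 2.45 m × 3.54×10^14 m² = 8.673×10^14 m³ = 8.673×10^5 km³.
Ice volume = water volume × ρ_w/ρ_ice = 8.673×10^5 × 1000/904 = 9.59×10^5 km³.

≈ 9.59×10^5 km³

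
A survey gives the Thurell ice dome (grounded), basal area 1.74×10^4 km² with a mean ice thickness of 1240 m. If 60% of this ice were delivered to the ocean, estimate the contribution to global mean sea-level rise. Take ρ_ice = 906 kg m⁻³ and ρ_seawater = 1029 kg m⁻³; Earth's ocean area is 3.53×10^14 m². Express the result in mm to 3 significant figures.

Thurell: ice volume = 1.74×10^4 km² × 1240 m = 2.158×10^4 km³; 0.6 × 2.158×10^4 × (906/1029) = 1.140×10^4 km³ of water.
Spread over 3.53×10^14 m² of ocean, Δh = 1.140×10^13 / 3.53×10^14 = 0.0323 m = 32.3 mm.

≈ 32.3 mm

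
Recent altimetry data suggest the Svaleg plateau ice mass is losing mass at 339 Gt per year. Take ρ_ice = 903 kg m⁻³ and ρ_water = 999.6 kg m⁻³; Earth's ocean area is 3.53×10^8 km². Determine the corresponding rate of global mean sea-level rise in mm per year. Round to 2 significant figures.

≈ 0.96 mm/yr

ρ_w = 999.6 kg m⁻³. Annual water volume added = 339 Gt / ρ_w = 3.390×10^14 kg / 999.6 kg m⁻³ = 3.391×10^11 m³.
Δh per year = 3.391×10^11 / 3.53×10^14 = 9.61×10^-4 m = 0.96 mm.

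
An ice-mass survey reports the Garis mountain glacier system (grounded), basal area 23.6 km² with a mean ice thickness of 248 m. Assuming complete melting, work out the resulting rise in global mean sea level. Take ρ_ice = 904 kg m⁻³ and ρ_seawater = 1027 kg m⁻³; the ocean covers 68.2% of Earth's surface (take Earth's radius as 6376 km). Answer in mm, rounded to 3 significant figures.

Garis: ice volume = 23.6 km² × 248 m = 5.853 km³; 5.853 × (904/1027) = 5.152 km³ of water.
Spread over 3.48×10^14 m² of ocean, Δh = 5.152×10^9 / 3.48×10^14 = 1.48×10^-5 m = 0.0148 mm.

≈ 0.0148 mm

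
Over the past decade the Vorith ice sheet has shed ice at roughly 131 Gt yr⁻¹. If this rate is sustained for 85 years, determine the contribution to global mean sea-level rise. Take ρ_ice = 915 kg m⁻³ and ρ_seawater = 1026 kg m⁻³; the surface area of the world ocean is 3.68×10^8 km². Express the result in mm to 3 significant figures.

Total mass lost = 131 Gt/yr × 85 yr = 1.114×10^4 Gt = 1.114×10^16 kg.
ρ_w = 1026 kg m⁻³, so water volume = 1.114×10^16 / 1026 = 1.085×10^13 m³.
Δh = 1.085×10^13 / 3.68×10^14 = 0.0295 m = 29.5 mm.

≈ 29.5 mm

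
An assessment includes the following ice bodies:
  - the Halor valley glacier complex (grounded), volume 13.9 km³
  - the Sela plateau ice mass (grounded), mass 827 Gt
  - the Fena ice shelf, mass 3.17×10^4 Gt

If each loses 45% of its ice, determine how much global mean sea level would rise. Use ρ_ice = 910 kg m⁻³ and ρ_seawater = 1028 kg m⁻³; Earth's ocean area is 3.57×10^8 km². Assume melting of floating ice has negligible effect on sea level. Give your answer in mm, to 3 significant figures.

≈ 1.03 mm

Halor: 0.45 × 13.9 km³ × (910/1028) = 5.537 km³ of water.
Sela: 0.45 × 827 Gt = 3.722×10^14 kg; dividing by ρ_w = 1028 kg m⁻³ gives 3.620×10^11 m³ of water.
The Fena ice shelf is floating and already displaces its own weight of water, so its melt adds essentially nothing to sea level.
Total added water ≈ 3.676×10^11 m³ over 3.57×10^14 m² → Δh = 1.03×10^-3 m = 1.03 mm.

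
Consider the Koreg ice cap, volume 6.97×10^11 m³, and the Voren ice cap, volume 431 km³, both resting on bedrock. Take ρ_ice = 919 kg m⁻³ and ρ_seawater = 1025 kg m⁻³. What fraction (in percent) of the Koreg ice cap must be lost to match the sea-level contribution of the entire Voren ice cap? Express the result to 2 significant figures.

≈ 62 %

Equal sea-level rise means equal mass of meltwater, i.e. equal mass of ice lost.
Ice mass of Voren: 3.961×10^14 kg; ice mass of Koreg: 6.405×10^14 kg.
Fraction required = 3.961×10^14 / 6.405×10^14 = 0.618 → 62 %.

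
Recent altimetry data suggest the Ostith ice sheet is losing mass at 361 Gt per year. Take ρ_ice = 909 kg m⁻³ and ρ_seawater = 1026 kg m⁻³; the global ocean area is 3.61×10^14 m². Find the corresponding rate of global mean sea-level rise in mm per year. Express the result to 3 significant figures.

≈ 0.975 mm/yr

ρ_w = 1026 kg m⁻³. Annual water volume added = 361 Gt / ρ_w = 3.610×10^14 kg / 1026 kg m⁻³ = 3.519×10^11 m³.
Δh per year = 3.519×10^11 / 3.61×10^14 = 9.75×10^-4 m = 0.975 mm.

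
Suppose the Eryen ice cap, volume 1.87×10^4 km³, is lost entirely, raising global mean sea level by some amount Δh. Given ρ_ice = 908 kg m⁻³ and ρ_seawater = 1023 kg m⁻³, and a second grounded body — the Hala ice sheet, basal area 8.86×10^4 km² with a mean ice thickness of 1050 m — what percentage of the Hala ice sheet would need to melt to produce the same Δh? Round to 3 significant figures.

≈ 20.1 %

Equal sea-level rise means equal mass of meltwater, i.e. equal mass of ice lost.
Ice mass of Eryen: 1.698×10^16 kg; ice mass of Hala: 8.447×10^16 kg.
Fraction required = 1.698×10^16 / 8.447×10^16 = 0.201 → 20.1 %.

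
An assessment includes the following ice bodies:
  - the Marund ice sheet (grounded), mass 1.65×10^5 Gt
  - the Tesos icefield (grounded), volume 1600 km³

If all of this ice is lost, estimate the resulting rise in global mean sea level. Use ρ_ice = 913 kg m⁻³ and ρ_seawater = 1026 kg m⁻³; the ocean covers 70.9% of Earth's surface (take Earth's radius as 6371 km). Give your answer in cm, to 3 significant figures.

≈ 44.9 cm

Marund: 1.65×10^5 Gt = 1.650×10^17 kg; dividing by ρ_w = 1026 kg m⁻³ gives 1.608×10^14 m³ of water.
Tesos: 1600 km³ × (913/1026) = 1424 km³ of water.
Total added water ≈ 1.622×10^14 m³ over 3.62×10^14 m² → Δh = 0.449 m = 44.9 cm.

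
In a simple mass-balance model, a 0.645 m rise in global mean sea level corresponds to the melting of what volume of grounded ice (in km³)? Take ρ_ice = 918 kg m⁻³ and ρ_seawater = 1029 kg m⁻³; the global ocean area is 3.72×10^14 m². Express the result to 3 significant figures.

≈ 2.69×10^5 km³

Required water volume = Δh × A = 0.645 m × 3.72×10^14 m² = 2.399×10^14 m³ = 2.399×10^5 km³.
Ice volume = water volume × ρ_w/ρ_ice = 2.399×10^5 × 1029/918 = 2.69×10^5 km³.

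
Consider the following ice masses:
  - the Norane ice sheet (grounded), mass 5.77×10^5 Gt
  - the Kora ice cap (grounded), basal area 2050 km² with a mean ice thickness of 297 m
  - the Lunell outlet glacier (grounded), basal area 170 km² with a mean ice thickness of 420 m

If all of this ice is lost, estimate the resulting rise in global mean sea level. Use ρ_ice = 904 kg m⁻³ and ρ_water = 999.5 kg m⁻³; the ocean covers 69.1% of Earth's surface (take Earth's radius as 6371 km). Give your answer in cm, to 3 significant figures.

Norane: 5.77×10^5 Gt = 5.770×10^17 kg; dividing by ρ_w = 999.5 kg m⁻³ gives 5.773×10^14 m³ of water.
Kora: ice volume = 2050 km² × 297 m = 608.9 km³; 608.9 × (904/999.5) = 550.7 km³ of water.
Lunell: ice volume = 170 km² × 420 m = 71.40 km³; 71.40 × (904/999.5) = 64.58 km³ of water.
Total added water ≈ 5.779×10^14 m³ over 3.52×10^14 m² → Δh = 1.64 m = 164 cm.

≈ 164 cm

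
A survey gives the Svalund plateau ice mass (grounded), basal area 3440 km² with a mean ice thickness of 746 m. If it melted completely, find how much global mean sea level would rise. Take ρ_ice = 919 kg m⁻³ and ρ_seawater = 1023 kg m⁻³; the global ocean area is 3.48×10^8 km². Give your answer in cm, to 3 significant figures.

Svalund: ice volume = 3440 km² × 746 m = 2566 km³; 2566 × (919/1023) = 2305 km³ of water.
Spread over 3.48×10^14 m² of ocean, Δh = 2.305×10^12 / 3.48×10^14 = 6.62×10^-3 m = 0.662 cm.

≈ 0.662 cm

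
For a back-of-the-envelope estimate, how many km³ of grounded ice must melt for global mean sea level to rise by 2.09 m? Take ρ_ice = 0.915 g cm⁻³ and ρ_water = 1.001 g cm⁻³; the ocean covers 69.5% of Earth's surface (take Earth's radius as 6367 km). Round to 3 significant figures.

≈ 8.10×10^5 km³

Required water volume = Δh × A = 2.09 m × 3.54×10^14 m² = 7.400×10^14 m³ = 7.400×10^5 km³.
Ice volume = water volume × ρ_w/ρ_ice = 7.400×10^5 × 1001/915 = 8.10×10^5 km³.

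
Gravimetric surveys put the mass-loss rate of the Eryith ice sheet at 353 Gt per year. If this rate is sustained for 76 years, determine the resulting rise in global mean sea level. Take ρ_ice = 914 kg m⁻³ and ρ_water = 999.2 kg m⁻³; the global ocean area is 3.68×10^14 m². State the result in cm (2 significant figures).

Total mass lost = 353 Gt/yr × 76 yr = 2.683×10^4 Gt = 2.683×10^16 kg.
ρ_w = 999.2 kg m⁻³, so water volume = 2.683×10^16 / 999.2 = 2.685×10^13 m³.
Δh = 2.685×10^13 / 3.68×10^14 = 0.0730 m = 7.3 cm.

≈ 7.3 cm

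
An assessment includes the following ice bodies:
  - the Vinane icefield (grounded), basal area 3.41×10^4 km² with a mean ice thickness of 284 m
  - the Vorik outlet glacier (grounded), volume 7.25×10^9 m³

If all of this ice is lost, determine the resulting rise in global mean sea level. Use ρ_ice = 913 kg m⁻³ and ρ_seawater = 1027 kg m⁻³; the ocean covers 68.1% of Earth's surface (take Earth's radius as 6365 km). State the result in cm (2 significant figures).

≈ 2.5 cm

Vinane: ice volume = 3.41×10^4 km² × 284 m = 9684 km³; 9684 × (913/1027) = 8609 km³ of water.
Vorik: 7.25×10^9 m³ × (913/1027) = 6.445×10^9 m³ of water.
Total added water ≈ 8.616×10^12 m³ over 3.47×10^14 m² → Δh = 0.0249 m = 2.5 cm.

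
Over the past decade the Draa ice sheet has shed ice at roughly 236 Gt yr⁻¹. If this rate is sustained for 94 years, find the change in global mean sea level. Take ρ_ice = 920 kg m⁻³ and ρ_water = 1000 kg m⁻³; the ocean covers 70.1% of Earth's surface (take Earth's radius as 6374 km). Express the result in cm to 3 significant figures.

≈ 6.20 cm

Total mass lost = 236 Gt/yr × 94 yr = 2.218×10^4 Gt = 2.218×10^16 kg.
ρ_w = 1000 kg m⁻³, so water volume = 2.218×10^16 / 1000 = 2.218×10^13 m³.
Δh = 2.218×10^13 / 3.58×10^14 = 0.0620 m = 6.20 cm.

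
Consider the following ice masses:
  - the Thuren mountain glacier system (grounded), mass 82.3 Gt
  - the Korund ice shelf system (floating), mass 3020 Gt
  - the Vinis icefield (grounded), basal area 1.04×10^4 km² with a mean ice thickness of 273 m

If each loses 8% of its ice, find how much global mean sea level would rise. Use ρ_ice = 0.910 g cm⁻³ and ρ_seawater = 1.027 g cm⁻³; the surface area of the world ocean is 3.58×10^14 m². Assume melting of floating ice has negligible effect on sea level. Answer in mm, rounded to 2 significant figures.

Thuren: 0.08 × 82.3 Gt = 6.584×10^12 kg; dividing by ρ_w = 1.027 g cm⁻³ = 1027 kg m⁻³ gives 6.411×10^9 m³ of water.
The Korund ice shelf system is floating and already displaces its own weight of water, so its melt adds essentially nothing to sea level.
Vinis: ice volume = 1.04×10^4 km² × 273 m = 2839 km³; 0.08 × 2839 × (910/1027) = 201.3 km³ of water.
Total added water ≈ 2.077×10^11 m³ over 3.58×10^14 m² → Δh = 5.80×10^-4 m = 0.58 mm.

≈ 0.58 mm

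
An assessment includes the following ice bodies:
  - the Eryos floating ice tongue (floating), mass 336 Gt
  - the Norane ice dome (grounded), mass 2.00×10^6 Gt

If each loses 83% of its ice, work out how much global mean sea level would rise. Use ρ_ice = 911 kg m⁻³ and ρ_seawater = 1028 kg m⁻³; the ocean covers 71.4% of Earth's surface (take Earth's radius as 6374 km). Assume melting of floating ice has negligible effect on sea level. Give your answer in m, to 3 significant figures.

≈ 4.43 m

The Eryos floating ice tongue is floating and already displaces its own weight of water, so its melt adds essentially nothing to sea level.
Norane: 0.83 × 2.00×10^6 Gt = 1.660×10^18 kg; dividing by ρ_w = 1028 kg m⁻³ gives 1.615×10^15 m³ of water.
Total added water ≈ 1.615×10^15 m³ over 3.65×10^14 m² → Δh = 4.43 m.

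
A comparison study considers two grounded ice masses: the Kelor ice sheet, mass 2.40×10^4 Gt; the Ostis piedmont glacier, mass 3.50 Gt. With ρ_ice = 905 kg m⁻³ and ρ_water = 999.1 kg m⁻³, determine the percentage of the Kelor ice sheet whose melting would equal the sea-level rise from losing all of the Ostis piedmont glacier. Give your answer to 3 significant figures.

Equal sea-level rise means equal mass of meltwater, i.e. equal mass of ice lost.
Ice mass of Ostis: 3.500×10^12 kg; ice mass of Kelor: 2.400×10^16 kg.
Fraction required = 3.500×10^12 / 2.400×10^16 = 1.46×10^-4 → 0.0146 %.

≈ 0.0146 %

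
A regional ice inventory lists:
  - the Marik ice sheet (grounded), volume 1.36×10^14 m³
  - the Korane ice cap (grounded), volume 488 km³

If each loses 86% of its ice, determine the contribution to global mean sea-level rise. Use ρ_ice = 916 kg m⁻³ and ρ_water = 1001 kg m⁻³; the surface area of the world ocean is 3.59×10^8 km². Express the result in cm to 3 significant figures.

Marik: 0.86 × 1.36×10^14 m³ × (916/1001) = 1.070×10^14 m³ of water.
Korane: 0.86 × 488 km³ × (916/1001) = 384.0 km³ of water.
Total added water ≈ 1.074×10^14 m³ over 3.59×10^14 m² → Δh = 0.299 m = 29.9 cm.

≈ 29.9 cm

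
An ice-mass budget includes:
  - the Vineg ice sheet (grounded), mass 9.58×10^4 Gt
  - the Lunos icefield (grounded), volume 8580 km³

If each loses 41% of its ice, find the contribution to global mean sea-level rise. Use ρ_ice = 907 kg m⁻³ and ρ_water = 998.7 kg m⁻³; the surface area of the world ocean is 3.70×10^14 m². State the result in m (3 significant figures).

Vineg: 0.41 × 9.58×10^4 Gt = 3.928×10^16 kg; dividing by ρ_w = 998.7 kg m⁻³ gives 3.933×10^13 m³ of water.
Lunos: 0.41 × 8580 km³ × (907/998.7) = 3195 km³ of water.
Total added water ≈ 4.252×10^13 m³ over 3.70×10^14 m² → Δh = 0.115 m.

≈ 0.115 m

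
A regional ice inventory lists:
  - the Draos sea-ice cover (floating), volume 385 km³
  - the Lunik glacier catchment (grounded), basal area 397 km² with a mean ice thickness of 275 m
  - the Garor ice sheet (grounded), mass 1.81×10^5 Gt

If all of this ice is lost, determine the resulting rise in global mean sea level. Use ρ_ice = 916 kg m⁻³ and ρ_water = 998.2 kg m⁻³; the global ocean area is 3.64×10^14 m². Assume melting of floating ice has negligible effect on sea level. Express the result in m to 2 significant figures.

The Draos sea-ice cover is floating and already displaces its own weight of water, so its melt adds essentially nothing to sea level.
Lunik: ice volume = 397 km² × 275 m = 109.2 km³; 109.2 × (916/998.2) = 100.2 km³ of water.
Garor: 1.81×10^5 Gt = 1.810×10^17 kg; dividing by ρ_w = 998.2 kg m⁻³ gives 1.813×10^14 m³ of water.
Total added water ≈ 1.814×10^14 m³ over 3.64×10^14 m² → Δh = 0.498 m.

≈ 0.50 m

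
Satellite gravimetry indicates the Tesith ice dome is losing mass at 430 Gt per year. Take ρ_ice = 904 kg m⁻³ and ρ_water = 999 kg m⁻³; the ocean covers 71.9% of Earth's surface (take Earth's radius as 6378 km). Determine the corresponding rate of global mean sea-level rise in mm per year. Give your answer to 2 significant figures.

ρ_w = 999 kg m⁻³. Annual water volume added = 430 Gt / ρ_w = 4.300×10^14 kg / 999 kg m⁻³ = 4.304×10^11 m³.
Δh per year = 4.304×10^11 / 3.68×10^14 = 1.17×10^-3 m = 1.2 mm.

≈ 1.2 mm/yr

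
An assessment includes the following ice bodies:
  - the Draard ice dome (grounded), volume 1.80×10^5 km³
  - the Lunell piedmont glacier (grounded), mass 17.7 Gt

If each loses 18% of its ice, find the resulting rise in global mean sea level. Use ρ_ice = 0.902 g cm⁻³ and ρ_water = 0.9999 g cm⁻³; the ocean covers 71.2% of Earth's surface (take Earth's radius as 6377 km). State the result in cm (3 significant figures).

≈ 8.03 cm

Draard: 0.18 × 1.80×10^5 km³ × (902/999.9) = 2.923×10^4 km³ of water.
Lunell: 0.18 × 17.7 Gt = 3.186×10^12 kg; dividing by ρ_w = 0.9999 g cm⁻³ = 999.9 kg m⁻³ gives 3.186×10^9 m³ of water.
Total added water ≈ 2.923×10^13 m³ over 3.64×10^14 m² → Δh = 0.0803 m = 8.03 cm.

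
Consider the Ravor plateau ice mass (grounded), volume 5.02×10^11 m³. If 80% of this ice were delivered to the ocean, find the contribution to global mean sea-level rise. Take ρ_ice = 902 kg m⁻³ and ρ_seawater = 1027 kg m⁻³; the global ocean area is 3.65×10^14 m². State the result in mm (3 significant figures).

≈ 0.966 mm

Ravor: 0.8 × 5.02×10^11 m³ × (902/1027) = 3.527×10^11 m³ of water.
Spread over 3.65×10^14 m² of ocean, Δh = 3.527×10^11 / 3.65×10^14 = 9.66×10^-4 m = 0.966 mm.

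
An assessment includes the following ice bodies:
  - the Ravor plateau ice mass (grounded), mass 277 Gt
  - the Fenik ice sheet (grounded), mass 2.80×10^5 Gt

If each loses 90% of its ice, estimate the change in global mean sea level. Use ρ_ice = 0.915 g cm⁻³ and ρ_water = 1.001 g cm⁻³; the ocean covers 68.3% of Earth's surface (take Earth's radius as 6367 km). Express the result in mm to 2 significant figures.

Ravor: 0.9 × 277 Gt = 2.493×10^14 kg; dividing by ρ_w = 1.001 g cm⁻³ = 1001 kg m⁻³ gives 2.491×10^11 m³ of water.
Fenik: 0.9 × 2.80×10^5 Gt = 2.520×10^17 kg; dividing by ρ_w = 1001 kg m⁻³ gives 2.517×10^14 m³ of water.
Total added water ≈ 2.520×10^14 m³ over 3.48×10^14 m² → Δh = 0.724 m = 720 mm.

≈ 720 mm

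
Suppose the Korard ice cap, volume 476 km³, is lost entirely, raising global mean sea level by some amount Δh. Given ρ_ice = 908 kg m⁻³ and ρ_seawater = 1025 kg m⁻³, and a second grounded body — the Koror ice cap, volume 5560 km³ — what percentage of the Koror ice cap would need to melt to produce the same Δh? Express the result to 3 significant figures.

Equal sea-level rise means equal mass of meltwater, i.e. equal mass of ice lost.
Ice mass of Korard: 4.322×10^14 kg; ice mass of Koror: 5.048×10^15 kg.
Fraction required = 4.322×10^14 / 5.048×10^15 = 0.0856 → 8.56 %.

≈ 8.56 %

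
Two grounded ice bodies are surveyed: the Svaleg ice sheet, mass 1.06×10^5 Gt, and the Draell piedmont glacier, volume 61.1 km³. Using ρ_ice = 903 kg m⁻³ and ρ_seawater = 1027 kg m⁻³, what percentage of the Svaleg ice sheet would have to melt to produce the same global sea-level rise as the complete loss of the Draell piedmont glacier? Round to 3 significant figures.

Equal sea-level rise means equal mass of meltwater, i.e. equal mass of ice lost.
Ice mass of Draell: 5.517×10^13 kg; ice mass of Svaleg: 1.060×10^17 kg.
Fraction required = 5.517×10^13 / 1.060×10^17 = 5.21×10^-4 → 0.0521 %.

≈ 0.0521 %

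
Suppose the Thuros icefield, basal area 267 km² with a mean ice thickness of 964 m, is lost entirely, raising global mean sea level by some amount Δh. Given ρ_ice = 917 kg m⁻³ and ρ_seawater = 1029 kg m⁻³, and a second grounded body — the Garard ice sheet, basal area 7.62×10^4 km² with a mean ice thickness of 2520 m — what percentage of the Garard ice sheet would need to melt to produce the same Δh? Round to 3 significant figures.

Equal sea-level rise means equal mass of meltwater, i.e. equal mass of ice lost.
Ice mass of Thuros: 2.360×10^14 kg; ice mass of Garard: 1.761×10^17 kg.
Fraction required = 2.360×10^14 / 1.761×10^17 = 1.34×10^-3 → 0.134 %.

≈ 0.134 %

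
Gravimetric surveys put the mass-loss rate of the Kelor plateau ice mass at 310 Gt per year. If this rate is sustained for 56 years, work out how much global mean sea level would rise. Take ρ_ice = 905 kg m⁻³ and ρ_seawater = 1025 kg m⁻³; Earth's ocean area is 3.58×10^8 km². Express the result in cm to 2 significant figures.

≈ 4.7 cm

Total mass lost = 310 Gt/yr × 56 yr = 1.736×10^4 Gt = 1.736×10^16 kg.
ρ_w = 1025 kg m⁻³, so water volume = 1.736×10^16 / 1025 = 1.694×10^13 m³.
Δh = 1.694×10^13 / 3.58×10^14 = 0.0473 m = 4.7 cm.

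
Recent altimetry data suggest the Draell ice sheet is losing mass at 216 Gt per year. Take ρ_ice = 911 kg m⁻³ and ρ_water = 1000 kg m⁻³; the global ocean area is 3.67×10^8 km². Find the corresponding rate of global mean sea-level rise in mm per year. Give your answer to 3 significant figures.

ρ_w = 1000 kg m⁻³. Annual water volume added = 216 Gt / ρ_w = 2.160×10^14 kg / 1000 kg m⁻³ = 2.160×10^11 m³.
Δh per year = 2.160×10^11 / 3.67×10^14 = 5.89×10^-4 m = 0.589 mm.

≈ 0.589 mm/yr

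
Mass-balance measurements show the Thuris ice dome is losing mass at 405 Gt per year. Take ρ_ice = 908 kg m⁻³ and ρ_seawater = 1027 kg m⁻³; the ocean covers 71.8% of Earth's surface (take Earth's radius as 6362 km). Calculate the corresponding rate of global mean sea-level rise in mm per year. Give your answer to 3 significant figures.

≈ 1.08 mm/yr

ρ_w = 1027 kg m⁻³. Annual water volume added = 405 Gt / ρ_w = 4.050×10^14 kg / 1027 kg m⁻³ = 3.944×10^11 m³.
Δh per year = 3.944×10^11 / 3.65×10^14 = 1.08×10^-3 m = 1.08 mm.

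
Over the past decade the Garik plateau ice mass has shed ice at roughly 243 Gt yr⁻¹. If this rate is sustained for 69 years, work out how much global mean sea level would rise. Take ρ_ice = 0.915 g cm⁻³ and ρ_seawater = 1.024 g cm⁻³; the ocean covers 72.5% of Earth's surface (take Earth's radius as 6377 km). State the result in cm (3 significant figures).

Total mass lost = 243 Gt/yr × 69 yr = 1.677×10^4 Gt = 1.677×10^16 kg.
ρ_w = 1.024 g cm⁻³ = 1024 kg m⁻³, so water volume = 1.677×10^16 / 1024 = 1.637×10^13 m³.
Δh = 1.637×10^13 / 3.70×10^14 = 0.0442 m = 4.42 cm.

≈ 4.42 cm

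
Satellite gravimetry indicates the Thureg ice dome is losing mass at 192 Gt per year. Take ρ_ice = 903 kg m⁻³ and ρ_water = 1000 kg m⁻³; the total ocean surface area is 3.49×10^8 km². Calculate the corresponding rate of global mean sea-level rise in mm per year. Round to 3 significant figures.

≈ 0.550 mm/yr

ρ_w = 1000 kg m⁻³. Annual water volume added = 192 Gt / ρ_w = 1.920×10^14 kg / 1000 kg m⁻³ = 1.920×10^11 m³.
Δh per year = 1.920×10^11 / 3.49×10^14 = 5.50×10^-4 m = 0.550 mm.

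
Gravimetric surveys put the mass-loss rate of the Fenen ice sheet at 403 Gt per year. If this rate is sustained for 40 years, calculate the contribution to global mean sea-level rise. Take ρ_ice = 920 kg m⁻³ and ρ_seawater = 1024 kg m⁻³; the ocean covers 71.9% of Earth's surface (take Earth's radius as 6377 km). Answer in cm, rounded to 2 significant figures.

≈ 4.3 cm

Total mass lost = 403 Gt/yr × 40 yr = 1.612×10^4 Gt = 1.612×10^16 kg.
ρ_w = 1024 kg m⁻³, so water volume = 1.612×10^16 / 1024 = 1.574×10^13 m³.
Δh = 1.574×10^13 / 3.67×10^14 = 0.0428 m = 4.3 cm.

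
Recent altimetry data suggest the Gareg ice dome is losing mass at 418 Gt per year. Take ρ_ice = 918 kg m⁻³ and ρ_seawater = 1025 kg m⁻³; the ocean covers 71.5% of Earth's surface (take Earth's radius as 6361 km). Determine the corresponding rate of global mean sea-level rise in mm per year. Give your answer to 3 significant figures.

≈ 1.12 mm/yr

ρ_w = 1025 kg m⁻³. Annual water volume added = 418 Gt / ρ_w = 4.180×10^14 kg / 1025 kg m⁻³ = 4.078×10^11 m³.
Δh per year = 4.078×10^11 / 3.64×10^14 = 1.12×10^-3 m = 1.12 mm.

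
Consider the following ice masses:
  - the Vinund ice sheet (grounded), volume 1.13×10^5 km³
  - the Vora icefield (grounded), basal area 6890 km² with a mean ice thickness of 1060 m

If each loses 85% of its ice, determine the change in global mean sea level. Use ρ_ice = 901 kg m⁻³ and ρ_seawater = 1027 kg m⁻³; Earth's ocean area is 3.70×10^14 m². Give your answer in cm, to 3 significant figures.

Vinund: 0.85 × 1.13×10^5 km³ × (901/1027) = 8.427×10^4 km³ of water.
Vora: ice volume = 6890 km² × 1060 m = 7303 km³; 0.85 × 7303 × (901/1027) = 5446 km³ of water.
Total added water ≈ 8.971×10^13 m³ over 3.70×10^14 m² → Δh = 0.242 m = 24.2 cm.

≈ 24.2 cm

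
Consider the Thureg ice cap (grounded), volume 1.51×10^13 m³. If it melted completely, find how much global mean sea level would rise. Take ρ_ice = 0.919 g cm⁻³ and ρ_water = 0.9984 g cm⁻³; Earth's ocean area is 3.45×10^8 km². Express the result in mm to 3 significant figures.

Thureg: 1.51×10^13 m³ × (919/998.4) = 1.390×10^13 m³ of water.
Spread over 3.45×10^14 m² of ocean, Δh = 1.390×10^13 / 3.45×10^14 = 0.0403 m = 40.3 mm.

≈ 40.3 mm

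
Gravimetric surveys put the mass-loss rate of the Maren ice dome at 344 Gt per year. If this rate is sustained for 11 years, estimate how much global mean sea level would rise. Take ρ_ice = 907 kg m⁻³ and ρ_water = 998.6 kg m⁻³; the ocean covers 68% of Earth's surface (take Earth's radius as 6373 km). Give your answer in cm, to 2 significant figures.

≈ 1.1 cm

Total mass lost = 344 Gt/yr × 11 yr = 3784 Gt = 3.784×10^15 kg.
ρ_w = 998.6 kg m⁻³, so water volume = 3.784×10^15 / 998.6 = 3.789×10^12 m³.
Δh = 3.789×10^12 / 3.47×10^14 = 0.0109 m = 1.1 cm.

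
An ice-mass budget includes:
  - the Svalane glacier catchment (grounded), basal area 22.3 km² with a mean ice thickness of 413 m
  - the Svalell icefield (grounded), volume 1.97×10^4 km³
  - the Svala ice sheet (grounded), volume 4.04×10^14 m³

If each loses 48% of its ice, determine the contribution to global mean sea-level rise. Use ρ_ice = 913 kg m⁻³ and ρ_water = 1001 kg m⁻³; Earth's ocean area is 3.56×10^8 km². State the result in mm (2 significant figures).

Svalane: ice volume = 22.3 km² × 413 m = 9.210 km³; 0.48 × 9.210 × (913/1001) = 4.032 km³ of water.
Svalell: 0.48 × 1.97×10^4 km³ × (913/1001) = 8625 km³ of water.
Svala: 0.48 × 4.04×10^14 m³ × (913/1001) = 1.769×10^14 m³ of water.
Total added water ≈ 1.855×10^14 m³ over 3.56×10^14 m² → Δh = 0.521 m = 520 mm.

≈ 520 mm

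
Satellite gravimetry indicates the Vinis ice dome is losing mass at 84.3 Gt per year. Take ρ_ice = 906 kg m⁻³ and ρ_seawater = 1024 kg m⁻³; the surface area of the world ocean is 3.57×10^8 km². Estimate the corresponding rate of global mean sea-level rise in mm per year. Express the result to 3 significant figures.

ρ_w = 1024 kg m⁻³. Annual water volume added = 84.3 Gt / ρ_w = 8.430×10^13 kg / 1024 kg m⁻³ = 8.232×10^10 m³.
Δh per year = 8.232×10^10 / 3.57×10^14 = 2.31×10^-4 m = 0.231 mm.

≈ 0.231 mm/yr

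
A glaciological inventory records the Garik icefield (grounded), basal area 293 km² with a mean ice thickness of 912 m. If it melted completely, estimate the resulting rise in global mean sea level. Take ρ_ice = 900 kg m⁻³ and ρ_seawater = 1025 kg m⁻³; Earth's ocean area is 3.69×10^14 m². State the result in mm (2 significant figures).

Garik: ice volume = 293 km² × 912 m = 267.2 km³; 267.2 × (900/1025) = 234.6 km³ of water.
Spread over 3.69×10^14 m² of ocean, Δh = 2.346×10^11 / 3.69×10^14 = 6.36×10^-4 m = 0.64 mm.

≈ 0.64 mm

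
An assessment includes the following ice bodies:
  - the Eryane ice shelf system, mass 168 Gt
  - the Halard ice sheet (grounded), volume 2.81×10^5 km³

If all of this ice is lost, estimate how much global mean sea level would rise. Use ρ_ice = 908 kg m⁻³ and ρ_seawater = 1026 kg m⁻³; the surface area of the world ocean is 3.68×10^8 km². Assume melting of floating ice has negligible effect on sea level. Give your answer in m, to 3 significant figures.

≈ 0.676 m

The Eryane ice shelf system is floating and already displaces its own weight of water, so its melt adds essentially nothing to sea level.
Halard: 2.81×10^5 km³ × (908/1026) = 2.487×10^5 km³ of water.
Total added water ≈ 2.487×10^14 m³ over 3.68×10^14 m² → Δh = 0.676 m.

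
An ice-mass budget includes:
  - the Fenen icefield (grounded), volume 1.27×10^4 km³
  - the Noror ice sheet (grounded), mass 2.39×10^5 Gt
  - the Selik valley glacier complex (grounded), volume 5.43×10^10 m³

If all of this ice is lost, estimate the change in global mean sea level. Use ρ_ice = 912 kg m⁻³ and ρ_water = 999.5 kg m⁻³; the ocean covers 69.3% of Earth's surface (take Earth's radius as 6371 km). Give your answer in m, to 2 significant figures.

≈ 0.71 m

Fenen: 1.27×10^4 km³ × (912/999.5) = 1.159×10^4 km³ of water.
Noror: 2.39×10^5 Gt = 2.390×10^17 kg; dividing by ρ_w = 999.5 kg m⁻³ gives 2.391×10^14 m³ of water.
Selik: 5.43×10^10 m³ × (912/999.5) = 4.955×10^10 m³ of water.
Total added water ≈ 2.508×10^14 m³ over 3.53×10^14 m² → Δh = 0.709 m.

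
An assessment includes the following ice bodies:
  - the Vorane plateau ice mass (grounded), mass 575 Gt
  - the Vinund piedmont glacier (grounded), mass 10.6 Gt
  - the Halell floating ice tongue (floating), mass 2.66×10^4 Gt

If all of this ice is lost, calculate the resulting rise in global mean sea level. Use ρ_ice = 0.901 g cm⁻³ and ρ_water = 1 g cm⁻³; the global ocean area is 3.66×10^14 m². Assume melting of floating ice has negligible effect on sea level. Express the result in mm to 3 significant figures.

≈ 1.60 mm

Vorane: 575 Gt = 5.750×10^14 kg; dividing by ρ_w = 1 g cm⁻³ = 1000 kg m⁻³ gives 5.750×10^11 m³ of water.
Vinund: 10.6 Gt = 1.060×10^13 kg; dividing by ρ_w = 1000 kg m⁻³ gives 1.060×10^10 m³ of water.
The Halell floating ice tongue is floating and already displaces its own weight of water, so its melt adds essentially nothing to sea level.
Total added water ≈ 5.856×10^11 m³ over 3.66×10^14 m² → Δh = 1.60×10^-3 m = 1.60 mm.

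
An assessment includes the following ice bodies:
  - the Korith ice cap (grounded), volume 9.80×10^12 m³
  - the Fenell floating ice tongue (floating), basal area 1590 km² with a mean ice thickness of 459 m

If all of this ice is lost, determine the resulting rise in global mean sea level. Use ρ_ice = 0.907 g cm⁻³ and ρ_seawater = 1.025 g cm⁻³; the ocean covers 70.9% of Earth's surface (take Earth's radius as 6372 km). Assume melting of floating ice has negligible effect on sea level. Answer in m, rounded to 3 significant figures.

Korith: 9.80×10^12 m³ × (907/1025) = 8.672×10^12 m³ of water.
The Fenell floating ice tongue is floating and already displaces its own weight of water, so its melt adds essentially nothing to sea level.
Total added water ≈ 8.672×10^12 m³ over 3.62×10^14 m² → Δh = 0.0240 m.

≈ 0.0240 m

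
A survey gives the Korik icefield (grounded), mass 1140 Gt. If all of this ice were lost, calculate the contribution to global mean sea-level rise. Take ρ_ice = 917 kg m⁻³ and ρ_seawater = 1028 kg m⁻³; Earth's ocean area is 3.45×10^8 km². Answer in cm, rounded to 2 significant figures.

Korik: 1140 Gt = 1.140×10^15 kg; dividing by ρ_w = 1028 kg m⁻³ gives 1.109×10^12 m³ of water.
Spread over 3.45×10^14 m² of ocean, Δh = 1.109×10^12 / 3.45×10^14 = 3.21×10^-3 m = 0.32 cm.

≈ 0.32 cm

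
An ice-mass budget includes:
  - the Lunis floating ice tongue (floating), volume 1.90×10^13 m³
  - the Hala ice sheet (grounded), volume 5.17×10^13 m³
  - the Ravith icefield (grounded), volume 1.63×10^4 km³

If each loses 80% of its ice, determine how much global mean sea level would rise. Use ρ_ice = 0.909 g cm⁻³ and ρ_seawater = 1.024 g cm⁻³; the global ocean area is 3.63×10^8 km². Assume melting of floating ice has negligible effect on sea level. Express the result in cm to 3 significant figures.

The Lunis floating ice tongue is floating and already displaces its own weight of water, so its melt adds essentially nothing to sea level.
Hala: 0.8 × 5.17×10^13 m³ × (909/1024) = 3.672×10^13 m³ of water.
Ravith: 0.8 × 1.63×10^4 km³ × (909/1024) = 1.158×10^4 km³ of water.
Total added water ≈ 4.829×10^13 m³ over 3.63×10^14 m² → Δh = 0.133 m = 13.3 cm.

≈ 13.3 cm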